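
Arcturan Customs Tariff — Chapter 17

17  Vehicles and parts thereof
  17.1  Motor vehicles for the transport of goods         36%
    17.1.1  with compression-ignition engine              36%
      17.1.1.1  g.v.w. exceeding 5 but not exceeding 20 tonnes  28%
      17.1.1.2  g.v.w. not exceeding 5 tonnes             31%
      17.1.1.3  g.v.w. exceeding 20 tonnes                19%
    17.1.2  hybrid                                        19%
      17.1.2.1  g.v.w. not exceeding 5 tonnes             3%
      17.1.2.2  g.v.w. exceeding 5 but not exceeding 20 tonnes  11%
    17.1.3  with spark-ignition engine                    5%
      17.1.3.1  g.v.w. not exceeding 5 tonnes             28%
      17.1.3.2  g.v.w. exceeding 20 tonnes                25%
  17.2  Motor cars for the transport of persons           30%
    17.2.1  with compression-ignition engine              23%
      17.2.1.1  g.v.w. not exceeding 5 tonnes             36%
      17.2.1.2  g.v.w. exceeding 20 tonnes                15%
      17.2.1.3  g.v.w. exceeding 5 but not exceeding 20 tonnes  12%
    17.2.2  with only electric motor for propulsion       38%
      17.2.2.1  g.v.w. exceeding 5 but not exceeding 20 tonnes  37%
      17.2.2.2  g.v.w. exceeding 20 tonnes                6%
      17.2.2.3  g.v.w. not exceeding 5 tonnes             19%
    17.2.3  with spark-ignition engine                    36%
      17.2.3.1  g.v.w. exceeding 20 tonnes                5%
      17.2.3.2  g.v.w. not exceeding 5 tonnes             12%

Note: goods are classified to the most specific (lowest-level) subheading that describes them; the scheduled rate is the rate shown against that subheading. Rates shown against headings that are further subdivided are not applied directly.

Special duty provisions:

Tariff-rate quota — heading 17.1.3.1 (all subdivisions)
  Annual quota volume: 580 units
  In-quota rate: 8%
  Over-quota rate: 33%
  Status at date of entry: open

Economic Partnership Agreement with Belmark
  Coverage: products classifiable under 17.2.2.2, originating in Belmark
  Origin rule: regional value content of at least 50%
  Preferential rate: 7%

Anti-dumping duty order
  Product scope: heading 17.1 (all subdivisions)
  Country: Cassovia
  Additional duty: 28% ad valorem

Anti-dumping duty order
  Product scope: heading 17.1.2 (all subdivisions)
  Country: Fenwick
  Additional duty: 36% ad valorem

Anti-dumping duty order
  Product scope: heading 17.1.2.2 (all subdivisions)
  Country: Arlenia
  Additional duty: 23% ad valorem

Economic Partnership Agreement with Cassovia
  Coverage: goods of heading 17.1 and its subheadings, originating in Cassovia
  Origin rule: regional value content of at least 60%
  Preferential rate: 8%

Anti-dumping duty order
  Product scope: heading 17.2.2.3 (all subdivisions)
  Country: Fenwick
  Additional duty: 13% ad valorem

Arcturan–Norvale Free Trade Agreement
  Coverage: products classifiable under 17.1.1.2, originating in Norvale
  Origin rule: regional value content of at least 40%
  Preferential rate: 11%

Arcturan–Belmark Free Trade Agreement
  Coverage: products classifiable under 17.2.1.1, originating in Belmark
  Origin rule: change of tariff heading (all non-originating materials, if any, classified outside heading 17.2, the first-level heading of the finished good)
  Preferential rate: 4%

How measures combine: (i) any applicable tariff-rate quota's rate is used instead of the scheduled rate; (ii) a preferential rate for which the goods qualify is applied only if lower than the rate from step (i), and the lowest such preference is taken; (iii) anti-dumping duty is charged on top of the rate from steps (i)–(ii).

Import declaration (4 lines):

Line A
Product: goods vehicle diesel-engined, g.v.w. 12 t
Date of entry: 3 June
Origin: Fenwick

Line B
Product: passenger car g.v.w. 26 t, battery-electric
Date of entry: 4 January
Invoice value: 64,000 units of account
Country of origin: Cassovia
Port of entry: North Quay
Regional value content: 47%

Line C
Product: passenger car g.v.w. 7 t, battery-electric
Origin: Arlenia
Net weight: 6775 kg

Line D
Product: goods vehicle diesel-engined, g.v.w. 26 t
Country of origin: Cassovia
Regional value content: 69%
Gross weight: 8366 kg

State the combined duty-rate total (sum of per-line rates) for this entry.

107%

Line A: goods vehicle → 17.1; diesel-engined → 17.1.1; g.v.w. 12 t → 17.1.1.1. Scheduled 28%. No special measure applies. → 28%.
Line B: passenger car → 17.2; battery-electric → 17.2.2; g.v.w. 26 t → 17.2.2.2. Scheduled 6%. Cassovia agreement on 17.1: 17.2.2.2 not covered. → 6%.
Line C: passenger car → 17.2; battery-electric → 17.2.2; g.v.w. 7 t → 17.2.2.1. Scheduled 37%. No special measure applies. → 37%.
Line D: goods vehicle → 17.1; diesel-engined → 17.1.1; g.v.w. 26 t → 17.1.1.3. Scheduled 19%. Cassovia agreement on 17.1: RVC ≥ 60% → 8% available; preferential 8%; anti-dumping (Cassovia, 17.1): +28%; total 8% + 28% = 36%. → 36%.
Sum: 28% + 6% + 37% + 36% = 107%.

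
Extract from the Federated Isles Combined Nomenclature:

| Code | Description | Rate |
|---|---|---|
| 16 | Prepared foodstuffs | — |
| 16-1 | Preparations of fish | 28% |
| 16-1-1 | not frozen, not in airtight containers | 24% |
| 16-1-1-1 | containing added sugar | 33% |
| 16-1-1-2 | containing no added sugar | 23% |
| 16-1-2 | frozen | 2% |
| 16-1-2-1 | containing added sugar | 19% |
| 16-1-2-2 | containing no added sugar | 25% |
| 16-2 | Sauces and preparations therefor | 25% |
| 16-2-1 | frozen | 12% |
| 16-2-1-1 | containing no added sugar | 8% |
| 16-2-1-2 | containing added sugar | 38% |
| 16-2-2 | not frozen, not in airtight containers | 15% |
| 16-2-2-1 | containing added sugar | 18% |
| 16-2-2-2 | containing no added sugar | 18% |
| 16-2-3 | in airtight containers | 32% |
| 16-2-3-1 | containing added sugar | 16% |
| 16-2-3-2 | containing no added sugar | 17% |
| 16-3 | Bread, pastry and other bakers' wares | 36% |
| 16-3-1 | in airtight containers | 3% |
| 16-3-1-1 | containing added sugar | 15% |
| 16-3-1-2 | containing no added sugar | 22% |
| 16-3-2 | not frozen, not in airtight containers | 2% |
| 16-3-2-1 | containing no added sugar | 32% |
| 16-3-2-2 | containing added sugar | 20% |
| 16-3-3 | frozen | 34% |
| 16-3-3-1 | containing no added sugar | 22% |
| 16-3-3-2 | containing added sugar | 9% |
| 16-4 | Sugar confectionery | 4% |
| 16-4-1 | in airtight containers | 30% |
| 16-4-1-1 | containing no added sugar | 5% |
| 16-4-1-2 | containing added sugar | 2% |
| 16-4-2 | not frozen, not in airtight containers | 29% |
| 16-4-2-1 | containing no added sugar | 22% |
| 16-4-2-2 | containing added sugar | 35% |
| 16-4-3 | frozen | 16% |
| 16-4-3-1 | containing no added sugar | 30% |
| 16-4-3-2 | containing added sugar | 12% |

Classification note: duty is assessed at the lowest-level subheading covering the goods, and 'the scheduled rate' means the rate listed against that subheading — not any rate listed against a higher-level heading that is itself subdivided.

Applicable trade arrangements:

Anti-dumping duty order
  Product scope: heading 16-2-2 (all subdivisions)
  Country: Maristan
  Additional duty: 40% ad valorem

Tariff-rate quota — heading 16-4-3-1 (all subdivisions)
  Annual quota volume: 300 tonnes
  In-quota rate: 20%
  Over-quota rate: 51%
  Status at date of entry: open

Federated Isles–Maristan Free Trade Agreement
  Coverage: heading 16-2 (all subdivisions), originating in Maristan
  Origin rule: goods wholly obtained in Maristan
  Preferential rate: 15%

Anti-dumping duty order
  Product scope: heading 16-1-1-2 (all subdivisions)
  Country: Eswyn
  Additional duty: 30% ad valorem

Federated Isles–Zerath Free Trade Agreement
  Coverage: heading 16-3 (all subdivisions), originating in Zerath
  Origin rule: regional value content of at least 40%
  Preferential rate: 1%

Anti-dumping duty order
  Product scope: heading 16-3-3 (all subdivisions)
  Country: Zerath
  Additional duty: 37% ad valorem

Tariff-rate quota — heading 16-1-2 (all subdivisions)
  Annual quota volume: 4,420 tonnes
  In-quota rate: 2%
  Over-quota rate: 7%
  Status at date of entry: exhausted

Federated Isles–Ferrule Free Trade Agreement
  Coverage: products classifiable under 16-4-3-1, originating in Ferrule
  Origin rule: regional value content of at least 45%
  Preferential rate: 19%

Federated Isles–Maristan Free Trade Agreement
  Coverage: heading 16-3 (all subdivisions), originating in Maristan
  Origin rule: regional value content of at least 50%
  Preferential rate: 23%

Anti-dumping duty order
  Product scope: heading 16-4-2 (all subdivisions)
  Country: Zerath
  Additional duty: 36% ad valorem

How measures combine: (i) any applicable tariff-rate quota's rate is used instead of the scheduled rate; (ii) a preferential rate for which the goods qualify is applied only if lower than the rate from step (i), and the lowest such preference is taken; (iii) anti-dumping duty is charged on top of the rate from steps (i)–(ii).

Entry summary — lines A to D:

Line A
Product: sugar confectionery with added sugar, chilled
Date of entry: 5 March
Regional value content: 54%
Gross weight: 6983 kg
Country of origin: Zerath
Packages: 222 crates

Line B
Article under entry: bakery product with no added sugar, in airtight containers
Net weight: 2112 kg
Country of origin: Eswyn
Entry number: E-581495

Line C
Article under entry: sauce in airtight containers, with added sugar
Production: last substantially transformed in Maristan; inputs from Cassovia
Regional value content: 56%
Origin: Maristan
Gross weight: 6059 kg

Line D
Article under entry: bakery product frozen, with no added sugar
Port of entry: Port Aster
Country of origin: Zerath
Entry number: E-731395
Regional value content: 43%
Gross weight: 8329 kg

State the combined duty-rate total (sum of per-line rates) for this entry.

Line A: sugar confectionery → 16-4; chilled → 16-4-2; with added sugar → 16-4-2-2. Scheduled 35%. Zerath agreement on 16-3: 16-4-2-2 not covered; anti-dumping (Zerath, 16-4-2): +36%; total 35% + 36% = 71%. → 71%.
Line B: bakery product → 16-3; in airtight containers → 16-3-1; with no added sugar → 16-3-1-2. Scheduled 22%. No special measure applies. → 22%.
Line C: sauce → 16-2; in airtight containers → 16-2-3; with added sugar → 16-2-3-1. Scheduled 16%. Maristan agreement on 16-2: not wholly obtained; Maristan agreement on 16-3: 16-2-3-1 not covered. → 16%.
Line D: bakery product → 16-3; frozen → 16-3-3; with no added sugar → 16-3-3-1. Scheduled 22%. Zerath agreement on 16-3: RVC ≥ 40% → 1% available; preferential 1%; anti-dumping (Zerath, 16-3-3): +37%; total 1% + 37% = 38%. → 38%.
Sum: 71% + 22% + 16% + 38% = 147%.

147%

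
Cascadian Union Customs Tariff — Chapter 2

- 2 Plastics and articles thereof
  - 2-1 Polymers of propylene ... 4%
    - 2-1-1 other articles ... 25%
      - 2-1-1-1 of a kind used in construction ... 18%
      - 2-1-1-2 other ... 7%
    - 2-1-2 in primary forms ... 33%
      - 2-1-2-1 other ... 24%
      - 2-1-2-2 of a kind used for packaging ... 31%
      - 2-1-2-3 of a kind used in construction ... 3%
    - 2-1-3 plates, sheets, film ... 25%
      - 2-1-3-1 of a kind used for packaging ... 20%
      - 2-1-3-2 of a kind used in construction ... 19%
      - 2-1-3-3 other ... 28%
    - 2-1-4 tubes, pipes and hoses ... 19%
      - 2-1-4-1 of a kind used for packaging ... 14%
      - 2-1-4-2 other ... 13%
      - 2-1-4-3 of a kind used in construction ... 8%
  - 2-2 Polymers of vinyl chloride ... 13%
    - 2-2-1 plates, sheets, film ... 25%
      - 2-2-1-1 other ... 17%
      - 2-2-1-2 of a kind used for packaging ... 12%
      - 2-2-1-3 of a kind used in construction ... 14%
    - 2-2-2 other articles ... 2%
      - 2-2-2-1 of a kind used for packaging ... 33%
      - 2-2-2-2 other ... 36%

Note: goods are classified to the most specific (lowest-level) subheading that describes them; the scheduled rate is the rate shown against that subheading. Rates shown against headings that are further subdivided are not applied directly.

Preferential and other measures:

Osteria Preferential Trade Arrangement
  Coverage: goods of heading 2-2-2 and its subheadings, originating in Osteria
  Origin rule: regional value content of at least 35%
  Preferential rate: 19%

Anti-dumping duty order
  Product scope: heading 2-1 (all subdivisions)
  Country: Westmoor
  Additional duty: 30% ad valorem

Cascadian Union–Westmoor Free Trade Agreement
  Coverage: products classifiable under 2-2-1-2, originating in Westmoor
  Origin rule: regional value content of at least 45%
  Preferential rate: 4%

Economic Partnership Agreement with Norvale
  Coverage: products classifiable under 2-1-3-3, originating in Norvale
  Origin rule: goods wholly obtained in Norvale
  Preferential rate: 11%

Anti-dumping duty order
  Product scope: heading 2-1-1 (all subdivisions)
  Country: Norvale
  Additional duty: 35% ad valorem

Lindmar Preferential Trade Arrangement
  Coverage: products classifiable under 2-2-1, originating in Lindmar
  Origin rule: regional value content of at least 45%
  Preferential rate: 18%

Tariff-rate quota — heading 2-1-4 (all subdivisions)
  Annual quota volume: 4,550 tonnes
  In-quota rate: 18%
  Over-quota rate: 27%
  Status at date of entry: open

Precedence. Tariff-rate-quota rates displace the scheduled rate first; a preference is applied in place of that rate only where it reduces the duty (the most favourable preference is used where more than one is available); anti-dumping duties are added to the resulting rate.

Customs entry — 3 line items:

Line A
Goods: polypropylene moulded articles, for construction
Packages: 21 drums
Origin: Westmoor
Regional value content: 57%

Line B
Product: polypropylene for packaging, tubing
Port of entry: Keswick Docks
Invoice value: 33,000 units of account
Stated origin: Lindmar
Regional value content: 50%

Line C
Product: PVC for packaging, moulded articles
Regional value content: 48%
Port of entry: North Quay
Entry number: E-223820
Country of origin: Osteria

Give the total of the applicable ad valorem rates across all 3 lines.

85%

Line A: polypropylene → 2-1; moulded articles → 2-1-1; for construction → 2-1-1-1. Scheduled 18%. Westmoor agreement on 2-2-1-2: 2-1-1-1 not covered; anti-dumping (Westmoor, 2-1): +30%; total 18% + 30% = 48%. → 48%.
Line B: polypropylene → 2-1; tubing → 2-1-4; for packaging → 2-1-4-1. Scheduled 14%. quota on 2-1-4 open → in-quota 18%; Lindmar agreement on 2-2-1: 2-1-4-1 not covered. → 18%.
Line C: PVC → 2-2; moulded articles → 2-2-2; for packaging → 2-2-2-1. Scheduled 33%. Osteria agreement on 2-2-2: RVC ≥ 35% → 19% available; preferential 19%. → 19%.
Sum: 48% + 18% + 19% = 85%.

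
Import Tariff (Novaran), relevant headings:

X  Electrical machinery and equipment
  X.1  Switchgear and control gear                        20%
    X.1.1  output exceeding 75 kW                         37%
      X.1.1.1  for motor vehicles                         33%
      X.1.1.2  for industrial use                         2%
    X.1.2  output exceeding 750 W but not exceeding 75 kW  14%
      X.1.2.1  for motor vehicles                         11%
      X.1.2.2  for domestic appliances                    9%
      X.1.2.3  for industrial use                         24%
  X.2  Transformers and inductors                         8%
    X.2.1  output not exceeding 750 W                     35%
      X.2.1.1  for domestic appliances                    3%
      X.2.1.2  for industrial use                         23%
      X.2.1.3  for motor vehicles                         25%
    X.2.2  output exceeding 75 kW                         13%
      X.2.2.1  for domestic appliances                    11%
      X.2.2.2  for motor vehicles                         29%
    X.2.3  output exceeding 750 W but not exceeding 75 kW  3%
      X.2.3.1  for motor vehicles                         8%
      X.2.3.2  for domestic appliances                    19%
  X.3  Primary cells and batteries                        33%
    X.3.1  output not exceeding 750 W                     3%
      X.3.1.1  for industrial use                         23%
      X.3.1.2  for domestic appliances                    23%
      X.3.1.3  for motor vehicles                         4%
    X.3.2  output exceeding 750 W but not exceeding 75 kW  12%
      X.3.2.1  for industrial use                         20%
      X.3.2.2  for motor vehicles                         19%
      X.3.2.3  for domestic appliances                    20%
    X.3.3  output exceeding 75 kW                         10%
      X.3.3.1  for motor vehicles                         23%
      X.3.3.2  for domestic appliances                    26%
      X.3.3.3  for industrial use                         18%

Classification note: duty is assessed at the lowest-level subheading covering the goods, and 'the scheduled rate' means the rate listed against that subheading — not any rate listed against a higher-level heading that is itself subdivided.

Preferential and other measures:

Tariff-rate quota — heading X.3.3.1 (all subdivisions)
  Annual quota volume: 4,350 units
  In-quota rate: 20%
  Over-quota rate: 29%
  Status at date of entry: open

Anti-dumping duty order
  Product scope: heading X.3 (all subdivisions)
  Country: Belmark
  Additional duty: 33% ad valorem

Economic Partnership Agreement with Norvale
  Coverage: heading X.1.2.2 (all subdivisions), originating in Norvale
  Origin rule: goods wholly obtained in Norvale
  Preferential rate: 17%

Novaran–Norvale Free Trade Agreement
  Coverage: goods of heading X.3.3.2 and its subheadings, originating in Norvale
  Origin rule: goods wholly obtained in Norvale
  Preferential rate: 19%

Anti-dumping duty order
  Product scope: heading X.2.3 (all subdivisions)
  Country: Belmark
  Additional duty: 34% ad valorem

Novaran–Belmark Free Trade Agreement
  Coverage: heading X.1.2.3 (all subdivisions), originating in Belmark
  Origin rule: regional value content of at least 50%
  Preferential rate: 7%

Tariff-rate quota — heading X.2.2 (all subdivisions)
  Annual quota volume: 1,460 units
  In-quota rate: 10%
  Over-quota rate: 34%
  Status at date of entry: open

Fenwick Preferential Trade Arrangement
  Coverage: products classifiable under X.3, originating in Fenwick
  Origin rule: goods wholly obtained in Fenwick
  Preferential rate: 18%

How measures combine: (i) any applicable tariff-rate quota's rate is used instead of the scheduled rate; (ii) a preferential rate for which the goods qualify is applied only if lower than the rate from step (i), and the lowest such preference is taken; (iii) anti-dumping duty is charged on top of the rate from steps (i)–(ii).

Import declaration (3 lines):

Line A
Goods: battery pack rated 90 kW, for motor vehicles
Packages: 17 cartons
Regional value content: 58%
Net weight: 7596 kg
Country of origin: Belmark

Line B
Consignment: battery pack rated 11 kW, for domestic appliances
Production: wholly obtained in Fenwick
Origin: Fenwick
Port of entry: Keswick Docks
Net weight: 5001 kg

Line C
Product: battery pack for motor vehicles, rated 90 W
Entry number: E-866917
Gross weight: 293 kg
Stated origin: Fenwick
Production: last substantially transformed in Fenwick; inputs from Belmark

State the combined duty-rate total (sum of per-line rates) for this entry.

75%

Line A: battery pack → X.3; rated 90 kW → X.3.3; for motor vehicles → X.3.3.1. Scheduled 23%. quota on X.3.3.1 open → in-quota 20%; Belmark agreement on X.1.2.3: X.3.3.1 not covered; anti-dumping (Belmark, X.3): +33%; total 20% + 33% = 53%. → 53%.
Line B: battery pack → X.3; rated 11 kW → X.3.2; for domestic appliances → X.3.2.3. Scheduled 20%. Fenwick agreement on X.3: wholly obtained → 18% available; preferential 18%. → 18%.
Line C: battery pack → X.3; rated 90 W → X.3.1; for motor vehicles → X.3.1.3. Scheduled 4%. Fenwick agreement on X.3: not wholly obtained. → 4%.
Sum: 53% + 18% + 4% = 75%.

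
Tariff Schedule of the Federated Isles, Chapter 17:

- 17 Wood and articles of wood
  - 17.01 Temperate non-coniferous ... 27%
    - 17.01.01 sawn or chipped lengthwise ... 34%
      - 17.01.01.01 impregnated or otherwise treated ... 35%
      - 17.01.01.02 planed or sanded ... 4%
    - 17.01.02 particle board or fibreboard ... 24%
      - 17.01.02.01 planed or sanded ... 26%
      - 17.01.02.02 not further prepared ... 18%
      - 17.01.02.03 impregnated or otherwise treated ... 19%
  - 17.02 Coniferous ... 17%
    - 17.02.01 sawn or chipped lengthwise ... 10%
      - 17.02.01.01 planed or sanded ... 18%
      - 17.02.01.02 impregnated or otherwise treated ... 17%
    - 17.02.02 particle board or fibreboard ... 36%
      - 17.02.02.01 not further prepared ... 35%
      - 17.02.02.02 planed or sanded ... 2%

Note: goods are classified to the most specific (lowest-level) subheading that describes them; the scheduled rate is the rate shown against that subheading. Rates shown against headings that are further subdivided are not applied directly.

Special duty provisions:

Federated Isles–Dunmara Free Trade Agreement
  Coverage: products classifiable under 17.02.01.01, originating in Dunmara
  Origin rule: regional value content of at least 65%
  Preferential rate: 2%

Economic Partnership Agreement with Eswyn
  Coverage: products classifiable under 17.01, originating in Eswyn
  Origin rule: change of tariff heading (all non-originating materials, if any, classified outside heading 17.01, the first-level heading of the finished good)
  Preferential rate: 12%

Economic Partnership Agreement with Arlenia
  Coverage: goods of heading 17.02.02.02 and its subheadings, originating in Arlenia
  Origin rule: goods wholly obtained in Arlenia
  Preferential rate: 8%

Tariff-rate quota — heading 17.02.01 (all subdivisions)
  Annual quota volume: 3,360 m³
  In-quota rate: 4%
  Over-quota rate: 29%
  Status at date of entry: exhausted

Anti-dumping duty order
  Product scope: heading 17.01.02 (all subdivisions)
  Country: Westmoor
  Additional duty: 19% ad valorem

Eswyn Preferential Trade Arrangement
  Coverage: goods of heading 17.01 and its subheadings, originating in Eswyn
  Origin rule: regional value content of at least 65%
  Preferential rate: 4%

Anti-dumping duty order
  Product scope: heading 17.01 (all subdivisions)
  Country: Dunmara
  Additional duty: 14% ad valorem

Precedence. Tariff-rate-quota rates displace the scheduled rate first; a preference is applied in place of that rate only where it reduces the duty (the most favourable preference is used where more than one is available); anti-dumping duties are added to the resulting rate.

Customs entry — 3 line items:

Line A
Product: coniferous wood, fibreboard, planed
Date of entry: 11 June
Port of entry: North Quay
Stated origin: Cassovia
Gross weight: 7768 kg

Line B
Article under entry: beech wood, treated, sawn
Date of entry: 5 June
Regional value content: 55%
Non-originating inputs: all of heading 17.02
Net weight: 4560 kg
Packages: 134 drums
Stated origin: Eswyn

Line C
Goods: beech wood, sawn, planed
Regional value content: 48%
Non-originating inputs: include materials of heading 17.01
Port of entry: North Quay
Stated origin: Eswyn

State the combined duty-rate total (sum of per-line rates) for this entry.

18%

Line A: coniferous → 17.02; fibreboard → 17.02.02; planed → 17.02.02.02. Scheduled 2%. No special measure applies. → 2%.
Line B: beech → 17.01; sawn → 17.01.01; treated → 17.01.01.01. Scheduled 35%. Eswyn agreement on 17.01: CTH met → 12% available; Eswyn agreement on 17.01: RVC < 65%; preferential 12%. → 12%.
Line C: beech → 17.01; sawn → 17.01.01; planed → 17.01.01.02. Scheduled 4%. Eswyn agreement on 17.01: CTH not met; Eswyn agreement on 17.01: RVC < 65%. → 4%.
Sum: 2% + 12% + 4% = 18%.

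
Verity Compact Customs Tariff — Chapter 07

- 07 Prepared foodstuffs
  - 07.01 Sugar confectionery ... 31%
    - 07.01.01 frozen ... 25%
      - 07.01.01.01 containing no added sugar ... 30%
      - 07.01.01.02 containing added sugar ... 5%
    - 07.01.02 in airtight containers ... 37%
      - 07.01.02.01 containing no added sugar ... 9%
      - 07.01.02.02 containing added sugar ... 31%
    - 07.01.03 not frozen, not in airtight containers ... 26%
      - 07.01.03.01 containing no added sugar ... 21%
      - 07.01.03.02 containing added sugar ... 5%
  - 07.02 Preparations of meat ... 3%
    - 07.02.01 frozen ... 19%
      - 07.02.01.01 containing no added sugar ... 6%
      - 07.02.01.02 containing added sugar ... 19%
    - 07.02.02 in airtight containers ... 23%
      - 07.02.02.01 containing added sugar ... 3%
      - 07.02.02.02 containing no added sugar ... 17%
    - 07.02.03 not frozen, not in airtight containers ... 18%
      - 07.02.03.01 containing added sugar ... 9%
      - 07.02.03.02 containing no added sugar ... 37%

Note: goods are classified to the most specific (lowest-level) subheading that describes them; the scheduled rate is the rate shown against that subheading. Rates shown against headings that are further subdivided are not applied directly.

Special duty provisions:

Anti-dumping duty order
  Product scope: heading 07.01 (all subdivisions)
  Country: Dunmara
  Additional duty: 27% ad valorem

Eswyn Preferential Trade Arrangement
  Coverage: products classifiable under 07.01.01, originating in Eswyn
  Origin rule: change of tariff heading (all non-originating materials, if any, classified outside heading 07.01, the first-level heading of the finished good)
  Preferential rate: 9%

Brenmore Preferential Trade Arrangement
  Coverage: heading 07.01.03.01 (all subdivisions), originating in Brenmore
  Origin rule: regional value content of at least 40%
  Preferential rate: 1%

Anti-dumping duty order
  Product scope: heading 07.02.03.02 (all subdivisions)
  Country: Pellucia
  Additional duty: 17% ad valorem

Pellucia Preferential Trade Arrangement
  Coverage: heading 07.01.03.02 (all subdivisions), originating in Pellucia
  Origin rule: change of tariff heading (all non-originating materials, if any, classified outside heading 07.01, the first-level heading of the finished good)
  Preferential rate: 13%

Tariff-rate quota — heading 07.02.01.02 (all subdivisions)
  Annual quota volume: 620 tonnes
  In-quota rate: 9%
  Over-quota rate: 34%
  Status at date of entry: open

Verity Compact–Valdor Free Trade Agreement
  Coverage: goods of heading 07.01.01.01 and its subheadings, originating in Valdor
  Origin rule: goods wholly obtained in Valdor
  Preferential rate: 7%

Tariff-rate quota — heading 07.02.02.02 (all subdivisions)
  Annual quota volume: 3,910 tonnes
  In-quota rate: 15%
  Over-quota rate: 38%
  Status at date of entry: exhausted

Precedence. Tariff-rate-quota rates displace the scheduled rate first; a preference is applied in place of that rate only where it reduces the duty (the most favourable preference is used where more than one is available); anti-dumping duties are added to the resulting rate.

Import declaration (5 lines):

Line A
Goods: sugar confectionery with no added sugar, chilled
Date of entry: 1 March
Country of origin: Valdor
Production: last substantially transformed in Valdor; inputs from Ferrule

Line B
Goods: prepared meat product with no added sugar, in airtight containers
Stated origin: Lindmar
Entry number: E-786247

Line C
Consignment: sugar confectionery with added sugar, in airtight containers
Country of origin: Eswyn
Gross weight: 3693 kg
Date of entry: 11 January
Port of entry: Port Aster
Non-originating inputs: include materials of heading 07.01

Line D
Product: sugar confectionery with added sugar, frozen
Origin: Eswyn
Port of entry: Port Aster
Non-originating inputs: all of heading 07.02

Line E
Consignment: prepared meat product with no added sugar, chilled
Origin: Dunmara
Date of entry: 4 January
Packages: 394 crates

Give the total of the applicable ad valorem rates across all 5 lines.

Line A: sugar confectionery → 07.01; chilled → 07.01.03; with no added sugar → 07.01.03.01. Scheduled 21%. Valdor agreement on 07.01.01.01: 07.01.03.01 not covered. → 21%.
Line B: prepared meat product → 07.02; in airtight containers → 07.02.02; with no added sugar → 07.02.02.02. Scheduled 17%. quota on 07.02.02.02 exhausted → over-quota 38%. → 38%.
Line C: sugar confectionery → 07.01; in airtight containers → 07.01.02; with added sugar → 07.01.02.02. Scheduled 31%. Eswyn agreement on 07.01.01: 07.01.02.02 not covered. → 31%.
Line D: sugar confectionery → 07.01; frozen → 07.01.01; with added sugar → 07.01.01.02. Scheduled 5%. Eswyn agreement on 07.01.01: CTH met → 9% available; preference 9% not lower than 5% → no reduction. → 5%.
Line E: prepared meat product → 07.02; chilled → 07.02.03; with no added sugar → 07.02.03.02. Scheduled 37%. No special measure applies. → 37%.
Sum: 21% + 38% + 31% + 5% + 37% = 132%.

132%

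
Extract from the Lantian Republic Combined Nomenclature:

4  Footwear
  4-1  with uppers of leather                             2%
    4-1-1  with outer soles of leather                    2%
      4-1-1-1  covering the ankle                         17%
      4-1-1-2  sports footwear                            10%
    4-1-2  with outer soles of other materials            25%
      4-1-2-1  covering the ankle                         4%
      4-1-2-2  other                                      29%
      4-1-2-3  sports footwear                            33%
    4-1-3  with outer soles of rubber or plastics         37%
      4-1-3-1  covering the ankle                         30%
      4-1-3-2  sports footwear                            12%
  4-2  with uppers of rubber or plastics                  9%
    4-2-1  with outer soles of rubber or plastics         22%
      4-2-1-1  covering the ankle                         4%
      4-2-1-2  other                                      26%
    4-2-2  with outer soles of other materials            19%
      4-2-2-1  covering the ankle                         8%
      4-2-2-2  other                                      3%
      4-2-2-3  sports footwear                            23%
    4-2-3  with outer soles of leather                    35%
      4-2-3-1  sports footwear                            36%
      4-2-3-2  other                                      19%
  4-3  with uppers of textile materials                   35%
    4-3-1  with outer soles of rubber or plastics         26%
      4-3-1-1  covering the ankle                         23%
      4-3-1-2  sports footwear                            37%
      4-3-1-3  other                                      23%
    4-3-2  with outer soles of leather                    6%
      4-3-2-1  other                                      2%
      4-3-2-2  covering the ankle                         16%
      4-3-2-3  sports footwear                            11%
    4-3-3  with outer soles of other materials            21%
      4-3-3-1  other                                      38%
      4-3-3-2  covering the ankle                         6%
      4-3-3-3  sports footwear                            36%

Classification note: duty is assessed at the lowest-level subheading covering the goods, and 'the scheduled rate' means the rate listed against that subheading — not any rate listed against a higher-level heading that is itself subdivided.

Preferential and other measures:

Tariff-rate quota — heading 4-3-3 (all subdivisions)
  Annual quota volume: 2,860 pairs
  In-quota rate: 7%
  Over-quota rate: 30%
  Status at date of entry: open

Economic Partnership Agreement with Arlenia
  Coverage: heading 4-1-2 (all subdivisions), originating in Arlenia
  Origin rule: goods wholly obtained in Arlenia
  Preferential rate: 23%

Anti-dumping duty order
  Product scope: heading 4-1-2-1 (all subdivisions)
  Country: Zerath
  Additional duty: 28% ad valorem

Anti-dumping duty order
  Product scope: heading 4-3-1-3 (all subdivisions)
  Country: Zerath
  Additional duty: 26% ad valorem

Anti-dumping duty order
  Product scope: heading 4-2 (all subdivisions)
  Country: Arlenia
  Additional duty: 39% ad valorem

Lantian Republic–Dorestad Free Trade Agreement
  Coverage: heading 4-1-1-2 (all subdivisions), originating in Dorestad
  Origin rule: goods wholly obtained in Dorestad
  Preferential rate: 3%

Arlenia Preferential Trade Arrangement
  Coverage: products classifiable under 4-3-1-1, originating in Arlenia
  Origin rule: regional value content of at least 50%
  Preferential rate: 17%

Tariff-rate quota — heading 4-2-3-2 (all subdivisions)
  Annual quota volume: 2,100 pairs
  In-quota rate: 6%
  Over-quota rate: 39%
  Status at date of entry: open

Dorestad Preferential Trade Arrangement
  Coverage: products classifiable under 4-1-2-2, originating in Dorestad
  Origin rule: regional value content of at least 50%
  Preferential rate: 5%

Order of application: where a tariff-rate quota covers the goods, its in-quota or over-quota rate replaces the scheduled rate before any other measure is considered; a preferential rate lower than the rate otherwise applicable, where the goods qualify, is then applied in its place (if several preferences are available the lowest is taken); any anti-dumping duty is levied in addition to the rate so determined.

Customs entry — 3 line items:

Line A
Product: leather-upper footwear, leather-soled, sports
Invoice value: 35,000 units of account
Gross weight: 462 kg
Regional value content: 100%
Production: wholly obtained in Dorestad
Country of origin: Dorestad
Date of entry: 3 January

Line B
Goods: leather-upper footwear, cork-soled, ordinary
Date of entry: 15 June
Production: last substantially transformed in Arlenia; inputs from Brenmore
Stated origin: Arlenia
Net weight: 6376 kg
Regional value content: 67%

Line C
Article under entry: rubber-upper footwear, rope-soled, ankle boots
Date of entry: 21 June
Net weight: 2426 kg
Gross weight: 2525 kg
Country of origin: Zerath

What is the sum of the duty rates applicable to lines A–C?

40%

Line A: leather-upper → 4-1; leather-soled → 4-1-1; sports → 4-1-1-2. Scheduled 10%. Dorestad agreement on 4-1-1-2: wholly obtained → 3% available; Dorestad agreement on 4-1-2-2: 4-1-1-2 not covered; preferential 3%. → 3%.
Line B: leather-upper → 4-1; cork-soled → 4-1-2; ordinary → 4-1-2-2. Scheduled 29%. Arlenia agreement on 4-1-2: not wholly obtained; Arlenia agreement on 4-3-1-1: 4-1-2-2 not covered. → 29%.
Line C: rubber-upper → 4-2; rope-soled → 4-2-2; ankle boots → 4-2-2-1. Scheduled 8%. No special measure applies. → 8%.
Sum: 3% + 29% + 8% = 40%.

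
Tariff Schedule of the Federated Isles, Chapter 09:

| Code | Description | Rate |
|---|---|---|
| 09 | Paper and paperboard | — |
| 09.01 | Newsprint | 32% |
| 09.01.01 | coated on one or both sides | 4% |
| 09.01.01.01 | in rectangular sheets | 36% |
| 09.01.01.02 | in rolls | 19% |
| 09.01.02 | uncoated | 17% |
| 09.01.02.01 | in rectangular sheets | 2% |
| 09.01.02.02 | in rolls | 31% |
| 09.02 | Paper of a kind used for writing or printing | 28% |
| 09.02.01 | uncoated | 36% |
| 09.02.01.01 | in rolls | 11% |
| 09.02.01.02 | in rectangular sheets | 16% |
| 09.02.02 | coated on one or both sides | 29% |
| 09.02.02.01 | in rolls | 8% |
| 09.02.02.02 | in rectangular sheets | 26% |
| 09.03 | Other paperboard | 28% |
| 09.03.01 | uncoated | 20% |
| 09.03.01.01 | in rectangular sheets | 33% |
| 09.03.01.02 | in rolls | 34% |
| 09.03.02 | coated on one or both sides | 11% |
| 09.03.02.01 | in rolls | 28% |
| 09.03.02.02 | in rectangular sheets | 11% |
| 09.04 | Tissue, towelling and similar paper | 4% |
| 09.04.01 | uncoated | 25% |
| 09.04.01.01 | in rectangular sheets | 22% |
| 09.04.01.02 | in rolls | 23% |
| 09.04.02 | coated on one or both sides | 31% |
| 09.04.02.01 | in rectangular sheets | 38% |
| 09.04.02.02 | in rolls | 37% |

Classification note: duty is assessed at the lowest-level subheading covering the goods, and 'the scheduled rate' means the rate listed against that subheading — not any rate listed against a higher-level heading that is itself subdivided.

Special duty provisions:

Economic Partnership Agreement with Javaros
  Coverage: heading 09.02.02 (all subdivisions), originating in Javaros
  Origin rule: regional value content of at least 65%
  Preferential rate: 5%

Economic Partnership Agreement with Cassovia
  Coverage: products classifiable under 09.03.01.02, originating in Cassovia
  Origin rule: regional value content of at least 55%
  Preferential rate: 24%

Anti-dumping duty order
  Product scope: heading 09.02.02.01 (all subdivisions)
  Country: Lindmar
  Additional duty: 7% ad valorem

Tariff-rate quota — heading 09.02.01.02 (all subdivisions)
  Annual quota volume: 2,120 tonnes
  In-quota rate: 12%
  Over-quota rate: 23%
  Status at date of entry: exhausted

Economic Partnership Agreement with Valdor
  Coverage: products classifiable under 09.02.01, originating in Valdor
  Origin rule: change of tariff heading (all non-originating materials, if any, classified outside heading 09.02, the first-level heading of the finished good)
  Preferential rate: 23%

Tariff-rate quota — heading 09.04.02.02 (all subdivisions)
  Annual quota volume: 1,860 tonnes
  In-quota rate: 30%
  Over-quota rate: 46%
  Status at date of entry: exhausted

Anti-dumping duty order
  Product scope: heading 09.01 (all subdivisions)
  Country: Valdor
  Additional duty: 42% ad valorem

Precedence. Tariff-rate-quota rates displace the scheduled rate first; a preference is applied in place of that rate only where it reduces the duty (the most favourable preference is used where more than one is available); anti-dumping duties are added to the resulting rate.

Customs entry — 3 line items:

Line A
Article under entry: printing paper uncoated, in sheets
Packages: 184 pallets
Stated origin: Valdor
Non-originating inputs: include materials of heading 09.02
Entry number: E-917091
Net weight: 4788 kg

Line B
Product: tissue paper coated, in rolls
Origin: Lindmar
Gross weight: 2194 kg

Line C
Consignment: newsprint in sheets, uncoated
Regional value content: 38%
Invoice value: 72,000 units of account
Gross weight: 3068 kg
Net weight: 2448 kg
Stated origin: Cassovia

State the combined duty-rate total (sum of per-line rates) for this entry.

Line A: printing paper → 09.02; uncoated → 09.02.01; in sheets → 09.02.01.02. Scheduled 16%. quota on 09.02.01.02 exhausted → over-quota 23%; Valdor agreement on 09.02.01: CTH not met. → 23%.
Line B: tissue paper → 09.04; coated → 09.04.02; in rolls → 09.04.02.02. Scheduled 37%. quota on 09.04.02.02 exhausted → over-quota 46%. → 46%.
Line C: newsprint → 09.01; uncoated → 09.01.02; in sheets → 09.01.02.01. Scheduled 2%. Cassovia agreement on 09.03.01.02: 09.01.02.01 not covered. → 2%.
Sum: 23% + 46% + 2% = 71%.

71%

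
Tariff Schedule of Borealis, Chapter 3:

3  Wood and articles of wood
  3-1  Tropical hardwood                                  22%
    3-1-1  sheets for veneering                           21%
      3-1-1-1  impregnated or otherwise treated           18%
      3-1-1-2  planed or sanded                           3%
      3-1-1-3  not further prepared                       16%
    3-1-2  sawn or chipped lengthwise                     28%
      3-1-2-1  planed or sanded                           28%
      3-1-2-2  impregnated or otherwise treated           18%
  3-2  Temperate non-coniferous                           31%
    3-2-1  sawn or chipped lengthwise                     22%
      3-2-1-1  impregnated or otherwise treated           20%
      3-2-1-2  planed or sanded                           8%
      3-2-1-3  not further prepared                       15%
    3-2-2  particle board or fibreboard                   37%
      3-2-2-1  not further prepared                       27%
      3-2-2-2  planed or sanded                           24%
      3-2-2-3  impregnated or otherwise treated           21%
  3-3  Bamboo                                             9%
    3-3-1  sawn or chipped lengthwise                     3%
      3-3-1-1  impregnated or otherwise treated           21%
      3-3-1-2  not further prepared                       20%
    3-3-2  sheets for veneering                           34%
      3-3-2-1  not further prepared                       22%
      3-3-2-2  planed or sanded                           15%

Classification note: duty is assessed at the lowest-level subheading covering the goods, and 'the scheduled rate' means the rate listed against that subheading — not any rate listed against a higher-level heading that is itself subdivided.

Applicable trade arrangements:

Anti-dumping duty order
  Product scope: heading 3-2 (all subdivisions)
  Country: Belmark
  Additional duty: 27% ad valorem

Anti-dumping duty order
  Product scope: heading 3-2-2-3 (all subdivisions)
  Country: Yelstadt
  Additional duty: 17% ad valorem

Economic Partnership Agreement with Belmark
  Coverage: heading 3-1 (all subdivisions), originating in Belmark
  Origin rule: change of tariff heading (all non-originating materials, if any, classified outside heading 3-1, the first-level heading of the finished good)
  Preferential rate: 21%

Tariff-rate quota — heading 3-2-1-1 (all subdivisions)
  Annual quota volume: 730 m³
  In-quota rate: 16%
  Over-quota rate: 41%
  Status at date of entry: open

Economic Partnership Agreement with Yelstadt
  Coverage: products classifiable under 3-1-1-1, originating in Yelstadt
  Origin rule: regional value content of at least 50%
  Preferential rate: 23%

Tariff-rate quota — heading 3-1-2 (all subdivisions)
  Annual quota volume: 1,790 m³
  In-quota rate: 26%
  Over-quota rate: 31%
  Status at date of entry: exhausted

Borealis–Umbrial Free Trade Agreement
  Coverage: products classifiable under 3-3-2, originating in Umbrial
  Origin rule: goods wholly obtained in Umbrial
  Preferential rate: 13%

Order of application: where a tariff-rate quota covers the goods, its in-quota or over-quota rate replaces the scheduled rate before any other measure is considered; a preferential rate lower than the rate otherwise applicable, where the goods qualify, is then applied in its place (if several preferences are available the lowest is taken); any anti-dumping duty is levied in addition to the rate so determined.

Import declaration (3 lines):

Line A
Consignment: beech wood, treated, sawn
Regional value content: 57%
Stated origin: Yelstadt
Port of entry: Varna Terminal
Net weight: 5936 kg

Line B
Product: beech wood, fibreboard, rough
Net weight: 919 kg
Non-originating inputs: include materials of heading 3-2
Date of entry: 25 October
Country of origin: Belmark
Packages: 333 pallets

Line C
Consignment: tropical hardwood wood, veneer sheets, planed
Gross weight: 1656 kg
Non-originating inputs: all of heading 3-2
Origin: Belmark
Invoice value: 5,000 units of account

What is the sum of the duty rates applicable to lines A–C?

73%

Line A: beech → 3-2; sawn → 3-2-1; treated → 3-2-1-1. Scheduled 20%. quota on 3-2-1-1 open → in-quota 16%; Yelstadt agreement on 3-1-1-1: 3-2-1-1 not covered. → 16%.
Line B: beech → 3-2; fibreboard → 3-2-2; rough → 3-2-2-1. Scheduled 27%. Belmark agreement on 3-1: 3-2-2-1 not covered; anti-dumping (Belmark, 3-2): +27%; total 27% + 27% = 54%. → 54%.
Line C: tropical hardwood → 3-1; veneer sheets → 3-1-1; planed → 3-1-1-2. Scheduled 3%. Belmark agreement on 3-1: CTH met → 21% available; preference 21% not lower than 3% → no reduction. → 3%.
Sum: 16% + 54% + 3% = 73%.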